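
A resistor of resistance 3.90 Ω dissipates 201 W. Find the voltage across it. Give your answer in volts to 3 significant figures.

28.0 V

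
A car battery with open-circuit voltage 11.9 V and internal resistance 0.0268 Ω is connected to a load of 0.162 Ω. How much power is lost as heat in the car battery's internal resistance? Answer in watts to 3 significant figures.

106 W

The internal resistance carries the same current as the load; P_int = I²r.
I = ε / (r + R) = 11.9 / (0.0268 + 0.162) = 63.03 A
P_int = I² r = (63.03)² × 0.0268 = 106.5 W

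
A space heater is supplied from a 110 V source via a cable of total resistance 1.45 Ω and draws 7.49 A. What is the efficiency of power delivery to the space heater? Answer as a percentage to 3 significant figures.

90.1 %

The cable carries the full 7.49 A.
P_line = I² R_line = (7.490)² × 1.45 = 81.35 W
P_source = V I = 110 × 7.490 = 823.9 W; P_load = 742.6 W
η = P_load / P_source = 742.6 / 823.9 = 0.9013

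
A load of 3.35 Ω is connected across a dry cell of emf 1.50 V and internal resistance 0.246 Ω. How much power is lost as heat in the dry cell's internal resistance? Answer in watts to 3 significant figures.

0.0428 W

The source's internal resistance is just another series element carrying I; its dissipation is I²r.
I = ε / (r + R) = 1.50 / (0.246 + 3.35) = 0.4171 A
P_int = I² r = (0.4171)² × 0.246 = 0.04280 W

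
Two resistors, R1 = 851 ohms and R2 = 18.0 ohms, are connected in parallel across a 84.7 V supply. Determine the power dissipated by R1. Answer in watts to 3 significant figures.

8.43 W

Every branch has 84.7 V across it, so for R1 the power is simply V²/R.
P_R1 = V² / R1 = (84.7)² / 851 Ω = 8.430 W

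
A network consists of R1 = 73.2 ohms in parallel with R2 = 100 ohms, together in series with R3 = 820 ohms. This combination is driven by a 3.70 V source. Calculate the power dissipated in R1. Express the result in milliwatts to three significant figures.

0.449 mW

Combine R1 and R2 into their parallel equivalent first, reducing the network to two series resistors.
R_p = (73.2×100)/(73.2+100) = 42.26 Ω
R_total = R_p + 820 = 42.26 + 820 = 862.3 Ω
I = V / R_total = 3.70 / 862.3 = 0.004291 A
Voltage across the parallel pair: V_p = I × R_p = 0.004291 × 42.26 = 0.1814 V
Use P = V²/R for R1 with V = V_p.
P_R1 = (0.1814)² / 73.2 = 0.0004493 W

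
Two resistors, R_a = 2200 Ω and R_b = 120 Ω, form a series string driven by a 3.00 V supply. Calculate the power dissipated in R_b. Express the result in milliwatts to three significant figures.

0.201 mW

Series elements share the same current, so find I first, then use P = I²R.
R_total = 2200 + 120 = 2320 Ω
I = V / R_total = 3.00 / 2320 = 0.001293 A
P_R_b = I² × R_b = (0.001293)² × 120 = 0.0002007 W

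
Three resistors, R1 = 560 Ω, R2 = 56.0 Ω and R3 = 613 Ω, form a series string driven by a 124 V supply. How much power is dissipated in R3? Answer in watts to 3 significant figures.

6.24 W

In a series string the same current flows through every resistor — find that current, then P = I²R for the one we want.
R_total = 560 + 56.0 + 613 = 1229 Ω
I = V / R_total = 124 / 1229 = 0.1009 A
P_R3 = I² × R3 = (0.1009)² × 613 = 6.240 W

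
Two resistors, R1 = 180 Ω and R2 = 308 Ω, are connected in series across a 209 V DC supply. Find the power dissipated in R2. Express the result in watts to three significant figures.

The current is common to all series resistors; compute it, then apply P = I²R for the target.
R_total = 180 + 308 = 488.0 Ω
I = V / R_total = 209 / 488.0 = 0.4283 A
P_R2 = I² × R2 = (0.4283)² × 308 = 56.49 W

56.5 W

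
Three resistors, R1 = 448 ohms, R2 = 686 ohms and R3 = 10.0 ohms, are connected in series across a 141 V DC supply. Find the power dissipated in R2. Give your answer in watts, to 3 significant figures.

The current is common to all series resistors; compute it, then apply P = I²R for the target.
R_total = 448 + 686 + 10.0 = 1144 Ω
I = V / R_total = 141 / 1144 = 0.1233 A
P_R2 = I² × R2 = (0.1233)² × 686 = 10.42 W

10.4 W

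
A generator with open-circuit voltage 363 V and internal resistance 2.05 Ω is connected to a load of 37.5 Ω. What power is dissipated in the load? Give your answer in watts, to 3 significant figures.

Find the circuit current first, then P = I²R for the load (series elements share I).
I = ε / (r + R) = 363 / (2.05 + 37.5) = 9.178 A
P_load = I² R = (9.178)² × 37.5 = 3159 W

3160 W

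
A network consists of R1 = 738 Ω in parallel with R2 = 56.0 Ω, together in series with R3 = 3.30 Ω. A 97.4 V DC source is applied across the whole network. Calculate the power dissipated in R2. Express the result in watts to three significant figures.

First find R_p for the parallel pair, then treat R_p + R3 as a series loop.
R_p = (738×56.0)/(738+56.0) = 52.05 Ω
R_total = R_p + 3.30 = 52.05 + 3.30 = 55.35 Ω
I = V / R_total = 97.4 / 55.35 = 1.760 A
Voltage across the parallel pair: V_p = I × R_p = 1.760 × 52.05 = 91.59 V
R2 sits across V_p; its power is V_p²/R.
P_R2 = (91.59)² / 56.0 = 149.8 W

150 W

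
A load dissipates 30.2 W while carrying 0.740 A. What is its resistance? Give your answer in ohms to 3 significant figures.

55.1 Ω

Inverting the appropriate power form: R = P / I².
R = 30.2 / (0.7400)² = 55.15 Ω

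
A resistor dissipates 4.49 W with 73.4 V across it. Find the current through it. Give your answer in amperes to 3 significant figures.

The two known quantities fix the third via I = P / V.
I = 4.49 / 73.4 = 0.06117 A

0.0612 A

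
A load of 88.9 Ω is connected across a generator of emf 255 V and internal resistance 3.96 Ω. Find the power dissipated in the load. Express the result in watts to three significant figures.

670 W

Find the circuit current first, then P = I²R for the load (series elements share I).
I = ε / (r + R) = 255 / (3.96 + 88.9) = 2.746 A
P_load = I² R = (2.746)² × 88.9 = 670.4 W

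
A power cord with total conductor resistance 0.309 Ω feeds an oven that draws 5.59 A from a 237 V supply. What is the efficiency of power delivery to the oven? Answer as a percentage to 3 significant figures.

The power cord carries the full 5.59 A.
P_line = I² R_line = (5.590)² × 0.309 = 9.656 W
P_source = V I = 237 × 5.590 = 1325 W; P_load = 1315 W
η = P_load / P_source = 1315 / 1325 = 0.9927

99.3 %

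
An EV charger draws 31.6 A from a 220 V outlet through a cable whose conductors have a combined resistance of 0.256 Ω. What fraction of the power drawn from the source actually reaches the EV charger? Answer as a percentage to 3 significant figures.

The cable carries the full 31.6 A.
P_line = I² R_line = (31.60)² × 0.256 = 255.6 W
P_source = V I = 220 × 31.60 = 6952 W; P_load = 6696 W
η = P_load / P_source = 6696 / 6952 = 0.9632

96.3 %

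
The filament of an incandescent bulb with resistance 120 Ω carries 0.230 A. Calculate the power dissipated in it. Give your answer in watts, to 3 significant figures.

6.35 W

The current through and the resistance of the element are both given; use P = I²R.
P = (0.2300 A)² × 120 Ω = 6.348 W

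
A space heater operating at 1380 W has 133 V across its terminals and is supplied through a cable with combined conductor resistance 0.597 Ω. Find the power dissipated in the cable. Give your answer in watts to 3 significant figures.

64.3 W

The cable is a series resistance carrying the load current; its dissipation is I²R_line.
I = P / V = 1380 / 133 = 10.38 A through the cable.
P_line = I² R_line = (10.38)² × 0.597 = 64.27 W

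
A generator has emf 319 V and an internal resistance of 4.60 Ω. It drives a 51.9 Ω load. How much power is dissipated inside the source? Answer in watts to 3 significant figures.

147 W

r is in series with the load, so it carries the full circuit current — the loss in it is I²r.
I = ε / (r + R) = 319 / (4.60 + 51.9) = 5.646 A
P_int = I² r = (5.646)² × 4.60 = 146.6 W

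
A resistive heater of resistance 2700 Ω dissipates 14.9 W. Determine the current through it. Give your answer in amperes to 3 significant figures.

Inverting the appropriate power form: I = √(P / R).
I = √(14.9 / 2700) = 0.07429 A

0.0743 A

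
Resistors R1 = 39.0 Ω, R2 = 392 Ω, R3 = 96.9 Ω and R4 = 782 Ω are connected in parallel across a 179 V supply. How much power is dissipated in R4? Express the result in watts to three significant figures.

41.0 W

Every branch has 179 V across it, so for R4 the power is simply V²/R.
P_R4 = V² / R4 = (179)² / 782 Ω = 40.97 W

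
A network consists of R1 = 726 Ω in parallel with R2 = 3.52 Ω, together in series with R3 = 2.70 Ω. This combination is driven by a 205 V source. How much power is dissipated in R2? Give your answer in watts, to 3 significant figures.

3810 W

Reduce the parallel combination to a single R_p; the circuit then becomes R_p in series with the remaining resistor.
R_p = (726×3.52)/(726+3.52) = 3.503 Ω
R_total = R_p + 2.70 = 3.503 + 2.70 = 6.203 Ω
I = V / R_total = 205 / 6.203 = 33.05 A
Voltage across the parallel pair: V_p = I × R_p = 33.05 × 3.503 = 115.8 V
R2 has V_p across it, so P = V_p²/R2.
P_R2 = (115.8)² / 3.52 = 3808 W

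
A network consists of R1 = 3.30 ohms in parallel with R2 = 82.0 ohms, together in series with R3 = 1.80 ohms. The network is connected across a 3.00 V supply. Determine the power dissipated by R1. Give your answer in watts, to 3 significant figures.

Combine R1 and R2 into their parallel equivalent first, reducing the network to two series resistors.
R_p = (3.30×82.0)/(3.30+82.0) = 3.172 Ω
R_total = R_p + 1.80 = 3.172 + 1.80 = 4.972 Ω
I = V / R_total = 3.00 / 4.972 = 0.6033 A
Voltage across the parallel pair: V_p = I × R_p = 0.6033 × 3.172 = 1.914 V
R1 has V_p across it, so P = V_p²/R1.
P_R1 = (1.914)² / 3.30 = 1.110 W

1.11 W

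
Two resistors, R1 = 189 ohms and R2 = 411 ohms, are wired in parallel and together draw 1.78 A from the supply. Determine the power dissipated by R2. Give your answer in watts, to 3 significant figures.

129 W

Parallel branches share V, not I — compute V via R_eq, then use V²/R for the target branch.
1/R_eq = 1/189 + 1/411 ⇒ R_eq = 129.5 Ω
V = I_total × R_eq = 1.780 × 129.5 = 230.4 V
P_R2 = V² / R2 = (230.4)² / 411 = 129.2 W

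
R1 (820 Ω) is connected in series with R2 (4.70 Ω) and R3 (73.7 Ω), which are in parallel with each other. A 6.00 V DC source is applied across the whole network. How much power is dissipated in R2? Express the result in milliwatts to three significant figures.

0.220 mW

First combine the parallel branches into one equivalent R_p, then R1 + R_p is a series pair.
R_p = (4.70×73.7)/(4.70+73.7) = 4.418 Ω
R_total = 820 + 4.418 = 824.4 Ω
I = V / R_total = 6.00 / 824.4 = 0.007278 A
Voltage across the parallel pair: V_p = I × R_p = 0.007278 × 4.418 = 0.03216 V
R2 sees V_p directly, so P = V_p² / R2.
P_R2 = (0.03216)² / 4.70 = 0.0002200 W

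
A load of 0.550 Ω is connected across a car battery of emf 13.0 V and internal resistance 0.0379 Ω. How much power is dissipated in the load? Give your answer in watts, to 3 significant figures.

269 W

Find the circuit current first, then P = I²R for the load (series elements share I).
I = ε / (r + R) = 13.0 / (0.0379 + 0.550) = 22.11 A
P_load = I² R = (22.11)² × 0.550 = 268.9 W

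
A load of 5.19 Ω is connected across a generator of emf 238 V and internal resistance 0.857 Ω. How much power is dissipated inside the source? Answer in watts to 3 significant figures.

Internal loss is I²r, with I set by the total series resistance r+R.
I = ε / (r + R) = 238 / (0.857 + 5.19) = 39.36 A
P_int = I² r = (39.36)² × 0.857 = 1328 W

1330 W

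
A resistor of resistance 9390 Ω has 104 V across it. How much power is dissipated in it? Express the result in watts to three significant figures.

1.15 W

With V across and R both known, P = V²/R gives the dissipation directly.
P = (104 V)² / 9390 Ω = 1.152 W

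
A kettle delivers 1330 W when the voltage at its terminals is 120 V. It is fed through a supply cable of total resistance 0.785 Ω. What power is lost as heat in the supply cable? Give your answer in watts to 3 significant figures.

The supply cable is a series resistance carrying the load current; its dissipation is I²R_line.
I = P / V = 1330 / 120 = 11.08 A through the supply cable.
P_line = I² R_line = (11.08)² × 0.785 = 96.43 W

96.4 W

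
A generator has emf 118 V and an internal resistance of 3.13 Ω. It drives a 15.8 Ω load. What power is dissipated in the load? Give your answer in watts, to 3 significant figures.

The internal resistance and the load are in series, so the same I flows through both; get I from ε/(r+R), then I²R for the load.
I = ε / (r + R) = 118 / (3.13 + 15.8) = 6.233 A
P_load = I² R = (6.233)² × 15.8 = 613.9 W

614 W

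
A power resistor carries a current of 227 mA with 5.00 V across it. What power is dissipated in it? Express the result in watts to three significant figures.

Since both terminal voltage and current are stated, P = V I gives the power in one step.
P = 5.00 V × 0.2270 A = 1.135 W

1.14 W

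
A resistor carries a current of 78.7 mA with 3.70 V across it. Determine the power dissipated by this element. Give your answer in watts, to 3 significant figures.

Since both terminal voltage and current are stated, P = V I gives the power in one step.
P = 3.70 V × 0.07870 A = 0.2912 W

0.291 W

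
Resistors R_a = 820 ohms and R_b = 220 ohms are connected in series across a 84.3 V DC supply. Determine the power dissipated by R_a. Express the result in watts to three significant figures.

The current is common to all series resistors; compute it, then apply P = I²R for the target.
R_total = 820 + 220 = 1040 Ω
I = V / R_total = 84.3 / 1040 = 0.08106 A
P_R_a = I² × R_a = (0.08106)² × 820 = 5.388 W

5.39 W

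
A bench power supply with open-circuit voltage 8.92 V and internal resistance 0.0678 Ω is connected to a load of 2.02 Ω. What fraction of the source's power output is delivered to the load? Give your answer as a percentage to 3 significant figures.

The source delivers εI, of which I²R reaches the load and I²r is lost; since I is common, η = R/(R+r).
η = R / (R + r) = 2.02 / (2.02 + 0.0678) = 0.9675

96.8 %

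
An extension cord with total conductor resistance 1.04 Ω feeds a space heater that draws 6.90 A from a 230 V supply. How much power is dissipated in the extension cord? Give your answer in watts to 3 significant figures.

49.5 W

The extension cord is a series resistance carrying the load current; its dissipation is I²R_line.
The extension cord carries the full 6.90 A.
P_line = I² R_line = (6.900)² × 1.04 = 49.51 W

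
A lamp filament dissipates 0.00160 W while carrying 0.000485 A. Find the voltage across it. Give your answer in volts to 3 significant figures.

The two known quantities fix the third via V = P / I.
V = 0.00160 / 0.0004850 = 3.299 V

3.30 V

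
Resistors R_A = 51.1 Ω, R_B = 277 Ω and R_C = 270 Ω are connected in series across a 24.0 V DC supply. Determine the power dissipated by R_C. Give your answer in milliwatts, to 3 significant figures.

In a series string the same current flows through every resistor — find that current, then P = I²R for the one we want.
R_total = 51.1 + 277 + 270 = 598.1 Ω
I = V / R_total = 24.0 / 598.1 = 0.04013 A
P_R_C = I² × R_C = (0.04013)² × 270 = 0.4347 W

435 mW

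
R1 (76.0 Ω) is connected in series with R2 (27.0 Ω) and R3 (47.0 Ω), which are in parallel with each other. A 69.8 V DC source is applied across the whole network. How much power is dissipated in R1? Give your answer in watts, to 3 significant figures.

42.7 W

First combine the parallel branches into one equivalent R_p, then R1 + R_p is a series pair.
R_p = (27.0×47.0)/(27.0+47.0) = 17.15 Ω
R_total = 76.0 + 17.15 = 93.15 Ω
I = V / R_total = 69.8 / 93.15 = 0.7493 A
R1 carries the full series current, so P = I²R.
P_R1 = (0.7493)² × 76.0 = 42.67 W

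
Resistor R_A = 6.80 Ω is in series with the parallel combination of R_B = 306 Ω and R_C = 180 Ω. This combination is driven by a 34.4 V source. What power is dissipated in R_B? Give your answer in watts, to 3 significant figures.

Reduce the parallel pair to R_p first; the network is then a simple series string.
R_p = (306×180)/(306+180) = 113.3 Ω
R_total = 6.80 + 113.3 = 120.1 Ω
I = V / R_total = 34.4 / 120.1 = 0.2863 A
Voltage across the parallel pair: V_p = I × R_p = 0.2863 × 113.3 = 32.45 V
With V_p across R_B, its power is V_p²/R_B.
P_R_B = (32.45)² / 306 = 3.442 W

3.44 W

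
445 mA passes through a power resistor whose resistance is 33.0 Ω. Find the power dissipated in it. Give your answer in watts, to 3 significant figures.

6.53 W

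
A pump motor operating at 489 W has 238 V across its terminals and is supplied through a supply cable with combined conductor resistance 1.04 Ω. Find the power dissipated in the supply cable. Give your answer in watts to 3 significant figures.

4.39 W

The supply cable is a series resistance carrying the load current; its dissipation is I²R_line.
I = P / V = 489 / 238 = 2.055 A through the supply cable.
P_line = I² R_line = (2.055)² × 1.04 = 4.390 W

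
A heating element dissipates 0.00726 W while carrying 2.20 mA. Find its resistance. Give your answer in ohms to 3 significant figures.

1500 Ω

From P = V I = I²R = V²/R, with the two given quantities we get R = P / I².
R = 0.00726 / (0.002200)² = 1500 Ω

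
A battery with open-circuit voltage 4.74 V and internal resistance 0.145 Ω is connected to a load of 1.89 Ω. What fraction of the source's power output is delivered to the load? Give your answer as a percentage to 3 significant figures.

92.9 %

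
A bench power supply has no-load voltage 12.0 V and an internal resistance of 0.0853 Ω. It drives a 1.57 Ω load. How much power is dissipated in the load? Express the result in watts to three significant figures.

The internal resistance and the load are in series, so the same I flows through both; get I from ε/(r+R), then I²R for the load.
I = ε / (r + R) = 12.0 / (0.0853 + 1.57) = 7.249 A
P_load = I² R = (7.249)² × 1.57 = 82.51 W

82.5 W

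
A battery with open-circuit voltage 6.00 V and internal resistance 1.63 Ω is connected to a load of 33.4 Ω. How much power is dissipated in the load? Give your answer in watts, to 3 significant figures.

0.980 W

The internal resistance and the load are in series, so the same I flows through both; get I from ε/(r+R), then I²R for the load.
I = ε / (r + R) = 6.00 / (1.63 + 33.4) = 0.1713 A
P_load = I² R = (0.1713)² × 33.4 = 0.9799 W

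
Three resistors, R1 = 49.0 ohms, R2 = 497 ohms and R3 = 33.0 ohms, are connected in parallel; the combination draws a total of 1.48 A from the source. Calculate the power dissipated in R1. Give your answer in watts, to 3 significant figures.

Only the total current is stated, so first find the parallel equivalent to get the voltage across the combination.
1/R_eq = 1/49.0 + 1/497 + 1/33.0 ⇒ R_eq = 18.97 Ω
V = I_total × R_eq = 1.480 × 18.97 = 28.07 V
P_R1 = V² / R1 = (28.07)² / 49.0 = 16.08 W

16.1 W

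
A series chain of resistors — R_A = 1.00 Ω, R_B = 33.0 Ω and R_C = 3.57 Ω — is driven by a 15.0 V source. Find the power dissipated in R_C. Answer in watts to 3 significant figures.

0.569 W

Since the resistors are in series they all carry the loop current I = V/R_total; the power in any one is I²R.
R_total = 1.00 + 33.0 + 3.57 = 37.57 Ω
I = V / R_total = 15.0 / 37.57 = 0.3993 A
P_R_C = I² × R_C = (0.3993)² × 3.57 = 0.5691 W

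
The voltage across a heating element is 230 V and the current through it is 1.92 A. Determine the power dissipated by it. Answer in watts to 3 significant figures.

Since both terminal voltage and current are stated, P = V I gives the power in one step.
P = 230 V × 1.920 A = 441.6 W

442 W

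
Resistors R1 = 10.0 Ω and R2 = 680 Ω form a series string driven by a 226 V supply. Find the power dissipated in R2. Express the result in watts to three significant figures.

The current is common to all series resistors; compute it, then apply P = I²R for the target.
R_total = 10.0 + 680 = 690.0 Ω
I = V / R_total = 226 / 690.0 = 0.3275 A
P_R2 = I² × R2 = (0.3275)² × 680 = 72.95 W

73.0 W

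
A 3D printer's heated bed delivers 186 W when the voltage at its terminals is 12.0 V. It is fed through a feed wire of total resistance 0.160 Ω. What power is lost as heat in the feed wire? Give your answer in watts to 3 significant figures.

38.4 W

Line loss is just I²R for the cable — we know both I and R_line directly.
I = P / V = 186 / 12.0 = 15.50 A through the feed wire.
P_line = I² R_line = (15.50)² × 0.160 = 38.44 W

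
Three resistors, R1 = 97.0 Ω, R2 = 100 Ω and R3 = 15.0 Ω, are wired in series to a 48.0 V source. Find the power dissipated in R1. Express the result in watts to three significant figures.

4.97 W

Since the resistors are in series they all carry the loop current I = V/R_total; the power in any one is I²R.
R_total = 97.0 + 100 + 15.0 = 212.0 Ω
I = V / R_total = 48.0 / 212.0 = 0.2264 A
P_R1 = I² × R1 = (0.2264)² × 97.0 = 4.973 W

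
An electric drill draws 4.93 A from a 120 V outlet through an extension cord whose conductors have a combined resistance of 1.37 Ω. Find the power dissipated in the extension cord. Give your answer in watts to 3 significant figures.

The extension cord is a series resistance carrying the load current; its dissipation is I²R_line.
The extension cord carries the full 4.93 A.
P_line = I² R_line = (4.930)² × 1.37 = 33.30 W

33.3 W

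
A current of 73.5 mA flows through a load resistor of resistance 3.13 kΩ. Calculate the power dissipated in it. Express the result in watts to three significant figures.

With I and R stated, P = I²R applies in one step.
P = (0.07350 A)² × 3130 Ω = 16.91 W

16.9 W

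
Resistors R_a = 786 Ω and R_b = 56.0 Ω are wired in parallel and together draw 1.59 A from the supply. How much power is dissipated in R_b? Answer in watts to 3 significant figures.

123 W

The branches share the same voltage, but only the total current is given — find V from the equivalent resistance first.
1/R_eq = 1/786 + 1/56.0 ⇒ R_eq = 52.28 Ω
V = I_total × R_eq = 1.590 × 52.28 = 83.12 V
P_R_b = V² / R_b = (83.12)² / 56.0 = 123.4 W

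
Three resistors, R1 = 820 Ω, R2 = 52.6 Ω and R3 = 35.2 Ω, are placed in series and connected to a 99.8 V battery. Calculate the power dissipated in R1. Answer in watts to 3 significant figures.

9.91 W

Series elements share the same current, so find I first, then use P = I²R.
R_total = 820 + 52.6 + 35.2 = 907.8 Ω
I = V / R_total = 99.8 / 907.8 = 0.1099 A
P_R1 = I² × R1 = (0.1099)² × 820 = 9.910 W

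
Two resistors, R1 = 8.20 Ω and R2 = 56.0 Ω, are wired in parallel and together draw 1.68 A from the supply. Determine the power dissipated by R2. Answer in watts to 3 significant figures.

Only the total current is stated, so first find the parallel equivalent to get the voltage across the combination.
1/R_eq = 1/8.20 + 1/56.0 ⇒ R_eq = 7.153 Ω
V = I_total × R_eq = 1.680 × 7.153 = 12.02 V
P_R2 = V² / R2 = (12.02)² / 56.0 = 2.578 W

2.58 W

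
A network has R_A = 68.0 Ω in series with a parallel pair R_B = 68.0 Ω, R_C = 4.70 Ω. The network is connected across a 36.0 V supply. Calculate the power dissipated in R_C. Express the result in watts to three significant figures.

1.02 W

Reduce the parallel pair to R_p first; the network is then a simple series string.
R_p = (68.0×4.70)/(68.0+4.70) = 4.396 Ω
R_total = 68.0 + 4.396 = 72.40 Ω
I = V / R_total = 36.0 / 72.40 = 0.4973 A
Voltage across the parallel pair: V_p = I × R_p = 0.4973 × 4.396 = 2.186 V
R_C is across V_p, so use P = V²/R for that branch.
P_R_C = (2.186)² / 4.70 = 1.017 W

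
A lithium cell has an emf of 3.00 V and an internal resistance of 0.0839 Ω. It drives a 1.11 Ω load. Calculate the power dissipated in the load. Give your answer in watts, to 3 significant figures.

Load and internal resistance form a series loop — compute the loop current, then the load power via I²R.
I = ε / (r + R) = 3.00 / (0.0839 + 1.11) = 2.513 A
P_load = I² R = (2.513)² × 1.11 = 7.009 W

7.01 W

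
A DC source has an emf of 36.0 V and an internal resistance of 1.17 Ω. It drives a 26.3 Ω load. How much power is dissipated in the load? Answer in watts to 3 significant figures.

Load and internal resistance form a series loop — compute the loop current, then the load power via I²R.
I = ε / (r + R) = 36.0 / (1.17 + 26.3) = 1.311 A
P_load = I² R = (1.311)² × 26.3 = 45.17 W

45.2 W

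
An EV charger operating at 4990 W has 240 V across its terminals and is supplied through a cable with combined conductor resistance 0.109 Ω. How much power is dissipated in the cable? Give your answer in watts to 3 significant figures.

47.1 W

The cable and load are in series, so the same current flows in both; the loss is I²R_line.
I = P / V = 4990 / 240 = 20.79 A through the cable.
P_line = I² R_line = (20.79)² × 0.109 = 47.12 W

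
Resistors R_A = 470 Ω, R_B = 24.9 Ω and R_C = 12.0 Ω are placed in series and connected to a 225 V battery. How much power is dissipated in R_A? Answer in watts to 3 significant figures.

92.6 W

In a series string the same current flows through every resistor — find that current, then P = I²R for the one we want.
R_total = 470 + 24.9 + 12.0 = 506.9 Ω
I = V / R_total = 225 / 506.9 = 0.4439 A
P_R_A = I² × R_A = (0.4439)² × 470 = 92.60 W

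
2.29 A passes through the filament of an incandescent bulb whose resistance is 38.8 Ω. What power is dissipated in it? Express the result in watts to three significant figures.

203 W

Knowing I and R, the power is just I²R — no need to find V first.
P = (2.290 A)² × 38.8 Ω = 203.5 W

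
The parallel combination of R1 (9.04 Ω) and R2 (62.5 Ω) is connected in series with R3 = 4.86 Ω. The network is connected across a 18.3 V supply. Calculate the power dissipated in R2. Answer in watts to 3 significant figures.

First find R_p for the parallel pair, then treat R_p + R3 as a series loop.
R_p = (9.04×62.5)/(9.04+62.5) = 7.898 Ω
R_total = R_p + 4.86 = 7.898 + 4.86 = 12.76 Ω
I = V / R_total = 18.3 / 12.76 = 1.434 A
Voltage across the parallel pair: V_p = I × R_p = 1.434 × 7.898 = 11.33 V
R2 sits across V_p; its power is V_p²/R.
P_R2 = (11.33)² / 62.5 = 2.053 W

2.05 W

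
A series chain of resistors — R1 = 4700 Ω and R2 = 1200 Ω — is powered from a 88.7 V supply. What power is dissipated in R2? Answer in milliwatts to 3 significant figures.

271 mW

Series elements share the same current, so find I first, then use P = I²R.
R_total = 4700 + 1200 = 5900 Ω
I = V / R_total = 88.7 / 5900 = 0.01503 A
P_R2 = I² × R2 = (0.01503)² × 1200 = 0.2712 W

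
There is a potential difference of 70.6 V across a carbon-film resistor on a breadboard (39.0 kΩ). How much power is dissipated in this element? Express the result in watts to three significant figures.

0.128 W

Voltage and resistance are given, so P = V²/R is the one-step route.
P = (70.6 V)² / 39000 Ω = 0.1278 W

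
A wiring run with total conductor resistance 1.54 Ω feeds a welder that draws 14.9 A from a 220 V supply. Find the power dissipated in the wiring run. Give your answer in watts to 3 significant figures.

Only the current and the line resistance are needed for the I²R loss.
The wiring run carries the full 14.9 A.
P_line = I² R_line = (14.90)² × 1.54 = 341.9 W

342 W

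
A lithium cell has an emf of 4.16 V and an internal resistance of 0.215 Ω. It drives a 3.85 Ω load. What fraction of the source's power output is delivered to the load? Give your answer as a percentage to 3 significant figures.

94.7 %

Efficiency is P_load / P_total. With a series r and R sharing the same I, P = I²R for each, so η = R/(R+r).
η = R / (R + r) = 3.85 / (3.85 + 0.215) = 0.9471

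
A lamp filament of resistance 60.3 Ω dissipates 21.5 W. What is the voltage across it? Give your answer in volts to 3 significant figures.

36.0 V

Inverting the appropriate power form: V = √(P R).
V = √(21.5 × 60.3) = 36.01 V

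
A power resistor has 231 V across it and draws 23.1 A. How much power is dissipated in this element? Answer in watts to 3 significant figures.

Since both terminal voltage and current are stated, P = V I gives the power in one step.
P = 231 V × 23.10 A = 5336 W

5340 W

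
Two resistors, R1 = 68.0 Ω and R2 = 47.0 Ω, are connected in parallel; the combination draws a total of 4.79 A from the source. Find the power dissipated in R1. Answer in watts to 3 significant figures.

We need the common branch voltage; get it from I_total × R_eq, then P = V²/R for the branch.
1/R_eq = 1/68.0 + 1/47.0 ⇒ R_eq = 27.79 Ω
V = I_total × R_eq = 4.790 × 27.79 = 133.1 V
P_R1 = V² / R1 = (133.1)² / 68.0 = 260.6 W

261 W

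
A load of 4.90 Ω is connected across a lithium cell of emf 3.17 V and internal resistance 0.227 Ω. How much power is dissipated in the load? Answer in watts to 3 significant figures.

Load and internal resistance form a series loop — compute the loop current, then the load power via I²R.
I = ε / (r + R) = 3.17 / (0.227 + 4.90) = 0.6183 A
P_load = I² R = (0.6183)² × 4.90 = 1.873 W

1.87 W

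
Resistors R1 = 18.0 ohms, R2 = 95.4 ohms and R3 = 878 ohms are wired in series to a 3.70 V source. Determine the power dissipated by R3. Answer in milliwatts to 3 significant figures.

12.2 mW

Series elements share the same current, so find I first, then use P = I²R.
R_total = 18.0 + 95.4 + 878 = 991.4 Ω
I = V / R_total = 3.70 / 991.4 = 0.003732 A
P_R3 = I² × R3 = (0.003732)² × 878 = 0.01223 W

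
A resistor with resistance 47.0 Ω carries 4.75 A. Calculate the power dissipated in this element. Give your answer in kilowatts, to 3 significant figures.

Knowing I and R, the power is just I²R — no need to find V first.
P = (4.750 A)² × 47.0 Ω = 1060 W

1.06 kW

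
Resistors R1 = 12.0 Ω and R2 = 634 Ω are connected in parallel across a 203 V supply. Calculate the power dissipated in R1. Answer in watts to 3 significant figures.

Every branch has 203 V across it, so for R1 the power is simply V²/R.
P_R1 = V² / R1 = (203)² / 12.0 Ω = 3434 W

3430 W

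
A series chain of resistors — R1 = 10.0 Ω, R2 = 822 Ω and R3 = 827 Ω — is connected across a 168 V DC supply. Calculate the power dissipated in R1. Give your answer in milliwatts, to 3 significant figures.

Since the resistors are in series they all carry the loop current I = V/R_total; the power in any one is I²R.
R_total = 10.0 + 822 + 827 = 1659 Ω
I = V / R_total = 168 / 1659 = 0.1013 A
P_R1 = I² × R1 = (0.1013)² × 10.0 = 0.1025 W

103 mW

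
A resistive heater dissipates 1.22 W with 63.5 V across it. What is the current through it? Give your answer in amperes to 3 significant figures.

Inverting the appropriate power form: I = P / V.
I = 1.22 / 63.5 = 0.01921 A

0.0192 A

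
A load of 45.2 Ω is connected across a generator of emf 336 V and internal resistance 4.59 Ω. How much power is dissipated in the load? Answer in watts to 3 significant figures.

Find the circuit current first, then P = I²R for the load (series elements share I).
I = ε / (r + R) = 336 / (4.59 + 45.2) = 6.748 A
P_load = I² R = (6.748)² × 45.2 = 2058 W

2060 W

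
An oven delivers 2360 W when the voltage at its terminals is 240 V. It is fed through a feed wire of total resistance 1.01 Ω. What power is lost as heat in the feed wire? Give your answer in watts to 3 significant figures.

The feed wire is a series resistance carrying the load current; its dissipation is I²R_line.
I = P / V = 2360 / 240 = 9.833 A through the feed wire.
P_line = I² R_line = (9.833)² × 1.01 = 97.66 W

97.7 W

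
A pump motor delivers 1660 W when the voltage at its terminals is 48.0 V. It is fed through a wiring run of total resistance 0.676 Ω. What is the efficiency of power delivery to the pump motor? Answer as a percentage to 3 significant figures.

67.2 %

I = P / V = 1660 / 48.0 = 34.58 A through the wiring run.
P_line = I² R_line = (34.58)² × 0.676 = 808.5 W
P_source = P_load + P_line = 1660 + 808.5 = 2469 W
η = P_load / P_source = 1660 / 2469 = 0.6725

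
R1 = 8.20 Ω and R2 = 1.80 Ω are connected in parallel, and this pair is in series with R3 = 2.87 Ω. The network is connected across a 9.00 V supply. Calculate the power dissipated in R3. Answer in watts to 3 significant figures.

Collapse the R1‖R2 pair into one equivalent R_p; then R_p and R3 form a series string.
R_p = (8.20×1.80)/(8.20+1.80) = 1.476 Ω
R_total = R_p + 2.87 = 1.476 + 2.87 = 4.346 Ω
I = V / R_total = 9.00 / 4.346 = 2.071 A
R3 is the series element, so its power is I²R.
P_R3 = (2.071)² × 2.87 = 12.31 W

12.3 W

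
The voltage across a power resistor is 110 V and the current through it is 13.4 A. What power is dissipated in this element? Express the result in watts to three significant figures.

1470 W

Since both terminal voltage and current are stated, P = V I gives the power in one step.
P = 110 V × 13.40 A = 1474 W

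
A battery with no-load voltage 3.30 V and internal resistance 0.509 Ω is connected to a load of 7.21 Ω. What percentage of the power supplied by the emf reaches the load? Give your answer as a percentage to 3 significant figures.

93.4 %

Both r and R carry the same current, so the power split is just the resistance split: η = R/(R+r).
η = R / (R + r) = 7.21 / (7.21 + 0.509) = 0.9341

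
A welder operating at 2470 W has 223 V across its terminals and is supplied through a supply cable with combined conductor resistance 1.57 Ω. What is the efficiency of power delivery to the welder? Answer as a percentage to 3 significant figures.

92.8 %

I = P / V = 2470 / 223 = 11.08 A through the supply cable.
P_line = I² R_line = (11.08)² × 1.57 = 192.6 W
P_source = P_load + P_line = 2470 + 192.6 = 2663 W
η = P_load / P_source = 2470 / 2663 = 0.9277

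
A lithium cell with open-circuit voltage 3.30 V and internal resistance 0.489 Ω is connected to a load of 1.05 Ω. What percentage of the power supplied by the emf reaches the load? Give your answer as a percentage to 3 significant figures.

68.2 %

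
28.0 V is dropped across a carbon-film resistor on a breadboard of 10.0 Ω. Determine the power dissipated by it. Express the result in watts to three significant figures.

78.4 W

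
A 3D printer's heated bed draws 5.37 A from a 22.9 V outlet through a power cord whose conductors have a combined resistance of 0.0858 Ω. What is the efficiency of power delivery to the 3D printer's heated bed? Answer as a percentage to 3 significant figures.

98.0 %

The power cord carries the full 5.37 A.
P_line = I² R_line = (5.370)² × 0.0858 = 2.474 W
P_source = V I = 22.9 × 5.370 = 123.0 W; P_load = 120.5 W
η = P_load / P_source = 120.5 / 123.0 = 0.9799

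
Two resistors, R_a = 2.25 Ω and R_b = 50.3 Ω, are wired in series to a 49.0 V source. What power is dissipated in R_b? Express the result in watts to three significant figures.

Series elements share the same current, so find I first, then use P = I²R.
R_total = 2.25 + 50.3 = 52.55 Ω
I = V / R_total = 49.0 / 52.55 = 0.9324 A
P_R_b = I² × R_b = (0.9324)² × 50.3 = 43.73 W

43.7 W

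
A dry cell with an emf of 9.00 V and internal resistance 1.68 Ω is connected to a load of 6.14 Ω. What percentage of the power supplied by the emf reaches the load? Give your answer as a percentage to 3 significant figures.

78.5 %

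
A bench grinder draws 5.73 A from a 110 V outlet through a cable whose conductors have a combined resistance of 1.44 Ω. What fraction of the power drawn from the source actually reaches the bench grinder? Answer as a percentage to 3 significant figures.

92.5 %

The cable carries the full 5.73 A.
P_line = I² R_line = (5.730)² × 1.44 = 47.28 W
P_source = V I = 110 × 5.730 = 630.3 W; P_load = 583.0 W
η = P_load / P_source = 583.0 / 630.3 = 0.9250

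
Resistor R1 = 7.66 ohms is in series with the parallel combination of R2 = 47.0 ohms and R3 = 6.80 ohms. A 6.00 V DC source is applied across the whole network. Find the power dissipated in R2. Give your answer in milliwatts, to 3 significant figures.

146 mW

Reduce the parallel pair to R_p first; the network is then a simple series string.
R_p = (47.0×6.80)/(47.0+6.80) = 5.941 Ω
R_total = 7.66 + 5.941 = 13.60 Ω
I = V / R_total = 6.00 / 13.60 = 0.4412 A
Voltage across the parallel pair: V_p = I × R_p = 0.4412 × 5.941 = 2.621 V
With V_p across R2, its power is V_p²/R2.
P_R2 = (2.621)² / 47.0 = 0.1461 W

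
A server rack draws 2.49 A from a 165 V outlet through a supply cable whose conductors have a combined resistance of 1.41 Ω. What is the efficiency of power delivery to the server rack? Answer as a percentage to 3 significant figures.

97.9 %

The supply cable carries the full 2.49 A.
P_line = I² R_line = (2.490)² × 1.41 = 8.742 W
P_source = V I = 165 × 2.490 = 410.9 W; P_load = 402.1 W
η = P_load / P_source = 402.1 / 410.9 = 0.9787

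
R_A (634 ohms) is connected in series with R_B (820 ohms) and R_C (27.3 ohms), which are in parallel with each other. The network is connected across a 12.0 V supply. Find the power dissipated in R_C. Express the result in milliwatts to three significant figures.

8.44 mW

First combine the parallel branches into one equivalent R_p, then R_A + R_p is a series pair.
R_p = (820×27.3)/(820+27.3) = 26.42 Ω
R_total = 634 + 26.42 = 660.4 Ω
I = V / R_total = 12.0 / 660.4 = 0.01817 A
Voltage across the parallel pair: V_p = I × R_p = 0.01817 × 26.42 = 0.4801 V
R_C sees V_p directly, so P = V_p² / R_C.
P_R_C = (0.4801)² / 27.3 = 0.008442 W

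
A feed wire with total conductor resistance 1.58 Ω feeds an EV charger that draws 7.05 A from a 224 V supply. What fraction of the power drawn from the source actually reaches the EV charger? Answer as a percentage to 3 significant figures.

The feed wire carries the full 7.05 A.
P_line = I² R_line = (7.050)² × 1.58 = 78.53 W
P_source = V I = 224 × 7.050 = 1579 W; P_load = 1501 W
η = P_load / P_source = 1501 / 1579 = 0.9503

95.0 %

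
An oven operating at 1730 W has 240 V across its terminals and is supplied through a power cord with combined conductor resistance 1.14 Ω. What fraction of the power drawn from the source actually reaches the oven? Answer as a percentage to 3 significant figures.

I = P / V = 1730 / 240 = 7.208 A through the power cord.
P_line = I² R_line = (7.208)² × 1.14 = 59.23 W
P_source = P_load + P_line = 1730 + 59.23 = 1789 W
η = P_load / P_source = 1730 / 1789 = 0.9669

96.7 %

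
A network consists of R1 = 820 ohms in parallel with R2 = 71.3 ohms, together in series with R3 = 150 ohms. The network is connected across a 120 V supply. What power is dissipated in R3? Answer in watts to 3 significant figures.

46.5 W

First find R_p for the parallel pair, then treat R_p + R3 as a series loop.
R_p = (820×71.3)/(820+71.3) = 65.60 Ω
R_total = R_p + 150 = 65.60 + 150 = 215.6 Ω
I = V / R_total = 120 / 215.6 = 0.5566 A
All the supply current flows through R3; use P = I²R3.
P_R3 = (0.5566)² × 150 = 46.47 W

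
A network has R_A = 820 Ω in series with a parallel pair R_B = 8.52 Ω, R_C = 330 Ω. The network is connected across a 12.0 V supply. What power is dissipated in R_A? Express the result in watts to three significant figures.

0.172 W

Collapse R_B‖R_C to a single equivalent, reducing the network to two series elements.
R_p = (8.52×330)/(8.52+330) = 8.306 Ω
R_total = 820 + 8.306 = 828.3 Ω
I = V / R_total = 12.0 / 828.3 = 0.01449 A
All the current flows through R_A; use P = I²R.
P_R_A = (0.01449)² × 820 = 0.1721 W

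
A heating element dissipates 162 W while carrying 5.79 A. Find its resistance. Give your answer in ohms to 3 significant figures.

The two known quantities fix the third via R = P / I².
R = 162 / (5.790)² = 4.832 Ω

4.83 Ω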